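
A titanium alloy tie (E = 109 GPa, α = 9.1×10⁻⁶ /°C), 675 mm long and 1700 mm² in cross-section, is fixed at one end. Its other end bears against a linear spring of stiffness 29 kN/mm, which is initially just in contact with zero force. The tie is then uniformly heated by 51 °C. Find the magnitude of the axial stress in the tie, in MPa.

σ ≈ 4.83 MPa (compressive)

If the spring were absent the tie would lengthen by αΔT L = 9.1×10⁻⁶ × 51 × 675 = 0.3133 mm.
Let P be the compressive force at the spring. The tie shortens elastically by PL/(AE) and the spring compresses by P/k; together these equal δ_free.
So P = δ_free / [L/(AE) + 1/k] = 0.3133 / [ 675/(1700×109×10³) + 1/(29×10³) ].
P = 0.3133 / 3.813×10⁻⁵ = 8217 N.
σ = P/A = 8217/1700 = 4.833 MPa.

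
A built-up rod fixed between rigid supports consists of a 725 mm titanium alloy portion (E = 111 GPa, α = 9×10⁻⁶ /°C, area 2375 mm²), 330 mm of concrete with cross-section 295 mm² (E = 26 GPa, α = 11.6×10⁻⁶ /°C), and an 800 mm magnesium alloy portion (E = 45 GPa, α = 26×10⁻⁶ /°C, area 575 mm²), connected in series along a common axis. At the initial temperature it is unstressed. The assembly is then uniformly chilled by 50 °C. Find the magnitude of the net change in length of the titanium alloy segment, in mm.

|ΔL| ≈ 0.27 mm

Free thermal contraction of the whole bar: Σ αᵢΔT Lᵢ = 9×10⁻⁶×50×725 + 11.6×10⁻⁶×50×330 + 26×10⁻⁶×50×800 = 1.558 mm.
The walls prevent any net length change, so an axial force P (same in every segment) develops. Compatibility: P · Σ Lᵢ/(AᵢEᵢ) = δ_free.
The series flexibility is Σ Lᵢ/(AᵢEᵢ) = 725/(2375×111×10³) + 330/(295×26×10³) + 800/(575×45×10³) = 7.669×10⁻⁵ mm/N.
Hence P = δ_free / Σ(L/AE) = 1.558/7.669×10⁻⁵ = 20.31 kN (tensile).
For the titanium alloy segment, free thermal change = 9×10⁻⁶×50×725 = 0.3262 mm and elastic change from P = 20310×725/(2375×111×10³) = 0.05586 mm; these oppose, so the net change is 0.27 mm (segment shortens).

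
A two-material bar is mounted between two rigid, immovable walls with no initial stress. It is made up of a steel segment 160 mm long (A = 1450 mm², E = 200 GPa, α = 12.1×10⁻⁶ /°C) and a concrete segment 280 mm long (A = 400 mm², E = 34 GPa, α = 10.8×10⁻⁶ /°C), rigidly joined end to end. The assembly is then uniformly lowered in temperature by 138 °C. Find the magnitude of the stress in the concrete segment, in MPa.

σ ≈ 80.9 MPa (tensile)

Free thermal contraction of the whole bar: Σ αᵢΔT Lᵢ = 12.1×10⁻⁶×138×160 + 10.8×10⁻⁶×138×280 = 0.6845 mm.
Since the ends are fixed, an axial force P builds up, equal in every segment, with P · Σ Lᵢ/(AᵢEᵢ) = δ_free.
The series flexibility is Σ Lᵢ/(AᵢEᵢ) = 160/(1450×200×10³) + 280/(400×34×10³) = 2.114×10⁻⁵ mm/N.
So P = 0.6845 / 2.114×10⁻⁵ = 32.38 kN, tensile.
σ_{concrete} = P / A = 32380 / 400 = 80.95 MPa.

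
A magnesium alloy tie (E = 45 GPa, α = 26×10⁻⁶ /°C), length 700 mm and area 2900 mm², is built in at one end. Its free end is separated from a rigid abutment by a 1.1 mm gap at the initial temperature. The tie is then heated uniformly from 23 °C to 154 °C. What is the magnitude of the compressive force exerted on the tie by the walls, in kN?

P ≈ 239 kN

Free thermal elongation = αΔT L = 26×10⁻⁶ × 131 × 700 = 2.384 mm.
This exceeds the 1.1 mm gap, so the wall pushes back. The portion of expansion that must be recovered elastically is δ_free − gap = 2.384 − 1.1 = 1.284 mm.
That suppressed elongation corresponds to σ = E·Δ/L = 45×10³ × 1.284/700 = 82.56 MPa.
Force on the wall = σA = 82.56 × 2900 mm² = 239.4 kN.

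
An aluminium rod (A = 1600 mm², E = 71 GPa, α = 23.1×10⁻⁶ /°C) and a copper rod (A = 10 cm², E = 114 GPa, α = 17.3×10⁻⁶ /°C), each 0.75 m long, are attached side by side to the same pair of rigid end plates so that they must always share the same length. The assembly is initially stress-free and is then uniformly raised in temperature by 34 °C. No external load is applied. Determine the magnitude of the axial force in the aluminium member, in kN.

Both members must finish at the same length. With the larger α, the aluminium tends to over-expand; the plates restrain it, putting the aluminium in compression and the copper in tension. With no external load the two internal forces are equal and opposite, magnitude P.
Equating the net (thermal + elastic) strains gives |α₁ − α₂|·ΔT = P·[1/(A₁E₁) + 1/(A₂E₂)].
|α₁ − α₂|·ΔT = 5.8×10⁻⁶ × 34 = 0.0001972.
1/(A₁E₁) + 1/(A₂E₂) = 1/(1600×71×10³) + 1/(1000×114×10³) = 1.757×10⁻⁸ N⁻¹.
So P = 0.0001972 / 1.757×10⁻⁸ = 11.22 kN.

P ≈ 11.2 kN (compressive in the aluminium)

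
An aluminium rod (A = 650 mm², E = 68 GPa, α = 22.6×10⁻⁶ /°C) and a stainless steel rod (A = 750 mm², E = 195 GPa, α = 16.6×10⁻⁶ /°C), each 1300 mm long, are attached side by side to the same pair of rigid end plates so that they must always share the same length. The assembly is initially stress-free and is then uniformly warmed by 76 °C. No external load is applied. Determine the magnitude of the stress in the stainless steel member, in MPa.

Equilibrium of a rigid end plate with no external load gives equal and opposite internal forces ±P in the two members. Since α_{aluminium} > α_{stainless steel}, heating drives the aluminium into compression and the stainless steel into tension.
Setting the final lengths equal and cancelling L: (α₁ − α₂)ΔT = P/(A₁E₁) + P/(A₂E₂).
|α₁ − α₂|·ΔT = 6×10⁻⁶ × 76 = 0.000456.
1/(A₁E₁) + 1/(A₂E₂) = 1/(650×68×10³) + 1/(750×195×10³) = 2.946×10⁻⁸ N⁻¹.
P = 0.000456 / 2.946×10⁻⁸ = 15480 N = 15.48 kN.
σ_{stainless steel} = P/A₂ = 15480/750 = 20.64 MPa, tensile.

σ ≈ 20.6 MPa (tensile)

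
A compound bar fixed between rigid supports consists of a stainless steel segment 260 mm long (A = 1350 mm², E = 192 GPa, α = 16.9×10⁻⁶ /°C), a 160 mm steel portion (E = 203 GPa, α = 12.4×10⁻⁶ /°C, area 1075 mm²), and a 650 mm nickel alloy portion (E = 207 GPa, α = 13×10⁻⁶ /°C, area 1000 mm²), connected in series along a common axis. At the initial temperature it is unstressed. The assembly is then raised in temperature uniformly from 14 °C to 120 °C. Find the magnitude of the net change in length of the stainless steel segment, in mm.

|ΔL| ≈ 0.142 mm

If the supports were absent, the total length change would be Σ αᵢΔT Lᵢ = 16.9×10⁻⁶×106×260 + 12.4×10⁻⁶×106×160 + 13×10⁻⁶×106×650 = 1.572 mm.
The walls prevent any net length change, so an axial force P (same in every segment) develops. Compatibility: P · Σ Lᵢ/(AᵢEᵢ) = δ_free.
The series flexibility is Σ Lᵢ/(AᵢEᵢ) = 260/(1350×192×10³) + 160/(1075×203×10³) + 650/(1000×207×10³) = 4.876×10⁻⁶ mm/N.
P = 1.572 / 4.876×10⁻⁶ = 322300 N = 322.3 kN, compressive.
For the stainless steel segment, free thermal change = 16.9×10⁻⁶×106×260 = 0.4658 mm and elastic change from P = 322300×260/(1350×192×10³) = 0.3233 mm; these oppose, so the net change is 0.142 mm (segment lengthens).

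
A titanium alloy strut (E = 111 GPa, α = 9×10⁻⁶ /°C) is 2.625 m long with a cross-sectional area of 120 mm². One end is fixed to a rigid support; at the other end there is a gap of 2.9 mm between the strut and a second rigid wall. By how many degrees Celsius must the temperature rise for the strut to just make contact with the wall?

ΔT ≈ 123 °C

Contact occurs when the free expansion equals the gap: αΔT L = 2.9 mm.
So ΔT = g/(αL) = 2.9/(9×10⁻⁶ × 2625) = 122.8 °C.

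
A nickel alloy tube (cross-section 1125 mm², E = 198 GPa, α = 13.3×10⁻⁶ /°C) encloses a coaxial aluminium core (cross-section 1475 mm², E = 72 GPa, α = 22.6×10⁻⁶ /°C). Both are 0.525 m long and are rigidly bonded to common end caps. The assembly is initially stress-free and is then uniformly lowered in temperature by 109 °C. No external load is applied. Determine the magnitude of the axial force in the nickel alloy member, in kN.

The aluminium has the larger α, so on cooling it would change length more than the nickel alloy if both were free. The rigid plates force a common final length, so the aluminium is put into tension and the nickel alloy into compression, with equal and opposite forces P (no external load).
Compatibility of the two members (thermal + elastic change equal): (α₁ − α₂)ΔT = P·[1/(A₁E₁) + 1/(A₂E₂)].
|α₁ − α₂|·ΔT = 9.3×10⁻⁶ × 109 = 0.001014.
1/(A₁E₁) + 1/(A₂E₂) = 1/(1125×198×10³) + 1/(1475×72×10³) = 1.391×10⁻⁸ N⁻¹.
P = 0.001014 / 1.391×10⁻⁸ = 72900 N = 72.9 kN.

P ≈ 72.9 kN (compressive in the nickel alloy)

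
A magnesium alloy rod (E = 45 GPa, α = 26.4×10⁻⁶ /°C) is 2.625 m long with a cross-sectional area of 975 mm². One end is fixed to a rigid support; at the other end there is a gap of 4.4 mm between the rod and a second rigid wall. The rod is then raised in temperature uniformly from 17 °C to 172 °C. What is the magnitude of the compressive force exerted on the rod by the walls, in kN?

P ≈ 106 kN

Free thermal elongation = αΔT L = 26.4×10⁻⁶ × 155 × 2625 = 10.74 mm.
This exceeds the 4.4 mm gap, so the wall pushes back. The portion of expansion that must be recovered elastically is δ_free − gap = 10.74 − 4.4 = 6.341 mm.
So σ = E(δ_free − g)/L = 45×10³ × 6.341/2625 = 108.7 MPa.
Force on the wall = σA = 108.7 × 975 mm² = 106 kN.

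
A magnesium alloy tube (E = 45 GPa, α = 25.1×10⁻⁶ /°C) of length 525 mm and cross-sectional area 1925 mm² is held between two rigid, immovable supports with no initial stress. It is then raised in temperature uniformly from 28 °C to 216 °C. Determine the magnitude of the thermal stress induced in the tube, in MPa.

With length fixed, the mechanical strain must cancel the thermal strain αΔT = 25.1×10⁻⁶ × 188 = 4718.8×10⁻⁶.
Hence σ = E·αΔT = 45×10³ × 4718.8×10⁻⁶ = 212.3 MPa, compressive.

σ ≈ 212 MPa (compressive)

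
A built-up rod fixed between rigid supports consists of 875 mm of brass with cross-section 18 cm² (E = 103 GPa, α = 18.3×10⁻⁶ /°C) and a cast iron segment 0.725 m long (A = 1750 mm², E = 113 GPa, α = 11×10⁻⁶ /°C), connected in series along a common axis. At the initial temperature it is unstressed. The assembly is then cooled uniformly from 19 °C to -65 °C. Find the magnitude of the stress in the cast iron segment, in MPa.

If the supports were absent, the total length change would be Σ αᵢΔT Lᵢ = 18.3×10⁻⁶×84×875 + 11×10⁻⁶×84×725 = 2.015 mm.
Since the ends are fixed, an axial force P builds up, equal in every segment, with P · Σ Lᵢ/(AᵢEᵢ) = δ_free.
Σ Lᵢ/(AᵢEᵢ) = 875/(1800×103×10³) + 725/(1750×113×10³) = 8.386×10⁻⁶ mm/N.
So P = 2.015 / 8.386×10⁻⁶ = 240.3 kN, tensile.
σ_{cast iron} = P / A = 240300 / 1750 = 137.3 MPa.

σ ≈ 137 MPa (tensile)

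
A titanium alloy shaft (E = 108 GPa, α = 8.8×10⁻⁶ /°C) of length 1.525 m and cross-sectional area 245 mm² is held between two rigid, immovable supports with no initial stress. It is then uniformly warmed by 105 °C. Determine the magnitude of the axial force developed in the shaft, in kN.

With zero net strain, σ = E·αΔT = 108 GPa × 8.8×10⁻⁶ × 105 = 99.79 MPa.
Then P = σA = 99.79 × 245 mm² = 24.45 kN, compressive.

P ≈ 24.4 kN (compressive)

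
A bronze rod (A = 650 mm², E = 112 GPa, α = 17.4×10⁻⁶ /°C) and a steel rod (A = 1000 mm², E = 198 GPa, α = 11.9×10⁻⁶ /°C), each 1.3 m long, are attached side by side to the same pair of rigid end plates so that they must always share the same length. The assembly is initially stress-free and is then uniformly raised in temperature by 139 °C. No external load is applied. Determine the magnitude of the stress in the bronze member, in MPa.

The bronze has the larger α, so on heating it would change length more than the steel if both were free. The rigid plates force a common final length, so the bronze is put into compression and the steel into tension, with equal and opposite forces P (no external load).
Compatibility of the two members (thermal + elastic change equal): (α₁ − α₂)ΔT = P·[1/(A₁E₁) + 1/(A₂E₂)].
|α₁ − α₂|·ΔT = 5.5×10⁻⁶ × 139 = 0.0007645.
1/(A₁E₁) + 1/(A₂E₂) = 1/(650×112×10³) + 1/(1000×198×10³) = 1.879×10⁻⁸ N⁻¹.
P = 0.0007645 / 1.879×10⁻⁸ = 40690 N = 40.69 kN.
σ_{bronze} = P/A₁ = 40690/650 = 62.61 MPa, compressive.

σ ≈ 62.6 MPa (compressive)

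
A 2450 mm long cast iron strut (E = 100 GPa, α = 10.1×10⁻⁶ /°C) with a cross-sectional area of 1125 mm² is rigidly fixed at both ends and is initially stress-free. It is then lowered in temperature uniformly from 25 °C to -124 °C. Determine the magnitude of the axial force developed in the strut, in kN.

P ≈ 169 kN (tensile)

The ends cannot move, so σ = EαΔT = 100×10³ × 10.1×10⁻⁶ × 149 = 150.5 MPa.
Then P = σA = 150.5 × 1125 mm² = 169.3 kN, tensile.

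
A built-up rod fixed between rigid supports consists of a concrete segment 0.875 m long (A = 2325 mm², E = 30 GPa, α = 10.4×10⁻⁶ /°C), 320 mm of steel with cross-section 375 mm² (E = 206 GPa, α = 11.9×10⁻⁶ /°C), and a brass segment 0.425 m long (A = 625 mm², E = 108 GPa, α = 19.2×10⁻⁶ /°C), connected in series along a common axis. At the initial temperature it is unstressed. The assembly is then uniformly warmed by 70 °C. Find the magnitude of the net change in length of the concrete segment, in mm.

With the walls removed the bar would change length by δ_free = Σ αᵢΔT Lᵢ = 10.4×10⁻⁶×70×875 + 11.9×10⁻⁶×70×320 + 19.2×10⁻⁶×70×425 = 1.475 mm.
The rigid supports impose zero overall length change; the single axial force P common to all segments must satisfy P Σ Lᵢ/(AᵢEᵢ) = δ_free.
The series flexibility is Σ Lᵢ/(AᵢEᵢ) = 875/(2325×30×10³) + 320/(375×206×10³) + 425/(625×108×10³) = 2.298×10⁻⁵ mm/N.
P = 1.475 / 2.298×10⁻⁵ = 64170 N = 64.17 kN, compressive.
For the concrete segment, free thermal change = 10.4×10⁻⁶×70×875 = 0.637 mm and elastic change from P = 64170×875/(2325×30×10³) = 0.805 mm; these oppose, so the net change is 0.168 mm (segment shortens).

|ΔL| ≈ 0.168 mm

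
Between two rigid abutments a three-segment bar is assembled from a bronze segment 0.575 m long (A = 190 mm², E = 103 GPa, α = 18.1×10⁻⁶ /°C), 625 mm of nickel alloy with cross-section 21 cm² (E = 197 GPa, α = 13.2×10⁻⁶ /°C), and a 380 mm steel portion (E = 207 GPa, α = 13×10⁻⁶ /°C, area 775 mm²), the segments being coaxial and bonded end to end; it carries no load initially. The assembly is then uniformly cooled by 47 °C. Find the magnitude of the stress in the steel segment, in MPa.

σ ≈ 43 MPa (tensile)

Free thermal contraction of the whole bar: Σ αᵢΔT Lᵢ = 18.1×10⁻⁶×47×575 + 13.2×10⁻⁶×47×625 + 13×10⁻⁶×47×380 = 1.109 mm.
The rigid supports impose zero overall length change; the single axial force P common to all segments must satisfy P Σ Lᵢ/(AᵢEᵢ) = δ_free.
Σ Lᵢ/(AᵢEᵢ) = 575/(190×103×10³) + 625/(2100×197×10³) + 380/(775×207×10³) = 3.326×10⁻⁵ mm/N.
So P = 1.109 / 3.326×10⁻⁵ = 33.34 kN, tensile.
σ_{steel} = P / A = 33340 / 775 = 43.03 MPa.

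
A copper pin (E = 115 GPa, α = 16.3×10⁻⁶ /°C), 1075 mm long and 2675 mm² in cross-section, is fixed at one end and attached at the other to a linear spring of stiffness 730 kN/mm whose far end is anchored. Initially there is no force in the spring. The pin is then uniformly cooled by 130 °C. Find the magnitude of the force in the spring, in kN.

The unrestrained thermal change is αΔT L = 16.3×10⁻⁶ × 130 × 1075 = 2.278 mm.
With a force P in the spring, the elastic change of the pin is PL/(AE) and that of the spring is P/k; compatibility requires their sum to equal δ_free.
So P = δ_free / [L/(AE) + 1/k] = 2.278 / [ 1075/(2675×115×10³) + 1/(730×10³) ].
P = 2.278 / 4.864×10⁻⁶ = 468300 N.

P ≈ 468 kN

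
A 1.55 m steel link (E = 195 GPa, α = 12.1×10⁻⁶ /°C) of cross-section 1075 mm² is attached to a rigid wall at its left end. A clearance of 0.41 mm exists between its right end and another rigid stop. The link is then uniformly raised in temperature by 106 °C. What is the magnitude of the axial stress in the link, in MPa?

Unrestrained expansion: δ_free = αΔT L = 12.1×10⁻⁶ × 106 × 1550 = 1.988 mm.
This exceeds the 0.41 mm gap, so the wall pushes back. The portion of expansion that must be recovered elastically is δ_free − gap = 1.988 − 0.41 = 1.578 mm.
Compatibility: PL/(AE) = 1.578 mm, so σ = P/A = E × (1.578/1550) = 198.5 MPa.

σ ≈ 199 MPa (compressive)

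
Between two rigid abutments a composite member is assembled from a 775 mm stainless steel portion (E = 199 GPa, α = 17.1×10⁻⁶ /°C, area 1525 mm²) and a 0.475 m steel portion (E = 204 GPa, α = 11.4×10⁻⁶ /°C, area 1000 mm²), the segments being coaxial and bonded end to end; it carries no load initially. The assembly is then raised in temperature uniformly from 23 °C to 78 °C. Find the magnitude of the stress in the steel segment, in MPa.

Free thermal expansion of the whole bar: Σ αᵢΔT Lᵢ = 17.1×10⁻⁶×55×775 + 11.4×10⁻⁶×55×475 = 1.027 mm.
The rigid supports impose zero overall length change; the single axial force P common to all segments must satisfy P Σ Lᵢ/(AᵢEᵢ) = δ_free.
The series flexibility is Σ Lᵢ/(AᵢEᵢ) = 775/(1525×199×10³) + 475/(1000×204×10³) = 4.882×10⁻⁶ mm/N.
Hence P = δ_free / Σ(L/AE) = 1.027/4.882×10⁻⁶ = 210.3 kN (compressive).
σ_{steel} = P / A = 210300 / 1000 = 210.3 MPa.

σ ≈ 210 MPa (compressive)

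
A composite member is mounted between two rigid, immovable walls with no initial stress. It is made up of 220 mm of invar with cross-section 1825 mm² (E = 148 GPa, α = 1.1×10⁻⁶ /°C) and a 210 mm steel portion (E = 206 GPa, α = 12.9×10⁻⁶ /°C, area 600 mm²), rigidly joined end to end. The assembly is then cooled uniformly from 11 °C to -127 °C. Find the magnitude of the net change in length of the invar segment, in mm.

With the walls removed the bar would change length by δ_free = Σ αᵢΔT Lᵢ = 1.1×10⁻⁶×138×220 + 12.9×10⁻⁶×138×210 = 0.4072 mm.
Since the ends are fixed, an axial force P builds up, equal in every segment, with P · Σ Lᵢ/(AᵢEᵢ) = δ_free.
Σ Lᵢ/(AᵢEᵢ) = 220/(1825×148×10³) + 210/(600×206×10³) = 2.514×10⁻⁶ mm/N.
So P = 0.4072 / 2.514×10⁻⁶ = 162 kN, tensile.
For the invar segment, free thermal change = 1.1×10⁻⁶×138×220 = 0.0334 mm and elastic change from P = 162000×220/(1825×148×10³) = 0.132 mm; these oppose, so the net change is 0.0986 mm (segment lengthens).

|ΔL| ≈ 0.0986 mm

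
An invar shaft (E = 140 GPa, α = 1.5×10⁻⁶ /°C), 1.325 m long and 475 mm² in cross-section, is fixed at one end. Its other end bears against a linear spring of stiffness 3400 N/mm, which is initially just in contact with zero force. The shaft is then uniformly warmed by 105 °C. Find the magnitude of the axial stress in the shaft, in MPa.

σ ≈ 1.4 MPa (compressive)

Free thermal expansion: δ_free = αΔT L = 1.5×10⁻⁶ × 105 × 1325 = 0.2087 mm.
With a force P in the spring, the elastic change of the shaft is PL/(AE) and that of the spring is P/k; compatibility requires their sum to equal δ_free.
So P = δ_free / [L/(AE) + 1/k] = 0.2087 / [ 1325/(475×140×10³) + 1/(3400) ].
P = 0.2087 / 0.000314 = 664.5 N.
σ = P/A = 664.5/475 = 1.399 MPa.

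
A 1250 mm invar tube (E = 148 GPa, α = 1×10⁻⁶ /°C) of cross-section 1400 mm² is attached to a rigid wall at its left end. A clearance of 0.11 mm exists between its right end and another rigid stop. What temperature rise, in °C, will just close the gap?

Contact occurs when the free expansion equals the gap: αΔT L = 0.11 mm.
ΔT = 0.11 / (1×10⁻⁶ × 1250) = 88 °C.

ΔT ≈ 88 °C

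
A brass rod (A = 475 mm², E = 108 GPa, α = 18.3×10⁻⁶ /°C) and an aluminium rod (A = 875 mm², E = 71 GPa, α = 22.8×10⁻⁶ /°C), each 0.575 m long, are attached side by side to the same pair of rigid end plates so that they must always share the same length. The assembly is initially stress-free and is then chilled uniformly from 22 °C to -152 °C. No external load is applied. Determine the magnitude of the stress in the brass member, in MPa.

σ ≈ 46.3 MPa (compressive)

The aluminium has the larger α, so on cooling it would change length more than the brass if both were free. The rigid plates force a common final length, so the aluminium is put into tension and the brass into compression, with equal and opposite forces P (no external load).
Setting the final lengths equal and cancelling L: (α₁ − α₂)ΔT = P/(A₁E₁) + P/(A₂E₂).
|α₁ − α₂|·ΔT = 4.5×10⁻⁶ × 174 = 0.000783.
1/(A₁E₁) + 1/(A₂E₂) = 1/(475×108×10³) + 1/(875×71×10³) = 3.559×10⁻⁸ N⁻¹.
So P = 0.000783 / 3.559×10⁻⁸ = 22 kN.
σ_{brass} = P/A₁ = 22000/475 = 46.32 MPa, compressive.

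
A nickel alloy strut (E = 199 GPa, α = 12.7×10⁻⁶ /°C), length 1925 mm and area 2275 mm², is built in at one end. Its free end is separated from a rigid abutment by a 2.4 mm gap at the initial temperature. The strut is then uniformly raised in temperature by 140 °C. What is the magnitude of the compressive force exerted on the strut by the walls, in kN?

If the wall were absent the strut would grow by αΔT L = 12.7×10⁻⁶ × 140 × 1925 = 3.423 mm.
After closing the 2.4 mm clearance, 3.423 − 2.4 = 1.023 mm of expansion remains to be suppressed by the wall.
That suppressed elongation corresponds to σ = E·Δ/L = 199×10³ × 1.023/1925 = 105.7 MPa.
P = σA = 105.7 × 2275 = 240.5 kN.

P ≈ 241 kN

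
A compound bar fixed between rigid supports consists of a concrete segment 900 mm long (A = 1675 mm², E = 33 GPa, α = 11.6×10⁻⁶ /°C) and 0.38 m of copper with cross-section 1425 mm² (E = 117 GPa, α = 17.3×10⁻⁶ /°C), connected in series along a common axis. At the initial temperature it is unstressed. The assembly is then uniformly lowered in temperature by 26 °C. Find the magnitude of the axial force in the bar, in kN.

P ≈ 23.8 kN (tensile)

If the supports were absent, the total length change would be Σ αᵢΔT Lᵢ = 11.6×10⁻⁶×26×900 + 17.3×10⁻⁶×26×380 = 0.4424 mm.
Since the ends are fixed, an axial force P builds up, equal in every segment, with P · Σ Lᵢ/(AᵢEᵢ) = δ_free.
The series flexibility is Σ Lᵢ/(AᵢEᵢ) = 900/(1675×33×10³) + 380/(1425×117×10³) = 1.856×10⁻⁵ mm/N.
Hence P = δ_free / Σ(L/AE) = 0.4424/1.856×10⁻⁵ = 23.83 kN (tensile).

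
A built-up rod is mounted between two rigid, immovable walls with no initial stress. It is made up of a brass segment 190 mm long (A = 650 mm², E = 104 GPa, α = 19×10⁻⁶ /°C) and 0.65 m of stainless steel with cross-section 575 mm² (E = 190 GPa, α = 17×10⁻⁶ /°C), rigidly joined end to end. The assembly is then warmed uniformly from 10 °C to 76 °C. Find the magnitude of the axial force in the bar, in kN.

With the walls removed the bar would change length by δ_free = Σ αᵢΔT Lᵢ = 19×10⁻⁶×66×190 + 17×10⁻⁶×66×650 = 0.9676 mm.
The rigid supports impose zero overall length change; the single axial force P common to all segments must satisfy P Σ Lᵢ/(AᵢEᵢ) = δ_free.
Σ Lᵢ/(AᵢEᵢ) = 190/(650×104×10³) + 650/(575×190×10³) = 8.76×10⁻⁶ mm/N.
P = 0.9676 / 8.76×10⁻⁶ = 110400 N = 110.4 kN, compressive.

P ≈ 110 kN (compressive)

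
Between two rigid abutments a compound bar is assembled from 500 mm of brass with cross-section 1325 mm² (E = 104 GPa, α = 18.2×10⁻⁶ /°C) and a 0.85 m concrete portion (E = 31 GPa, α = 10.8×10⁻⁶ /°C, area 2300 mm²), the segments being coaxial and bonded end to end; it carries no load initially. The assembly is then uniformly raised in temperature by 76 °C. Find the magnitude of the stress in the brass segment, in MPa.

σ ≈ 67.4 MPa (compressive)

If the supports were absent, the total length change would be Σ αᵢΔT Lᵢ = 18.2×10⁻⁶×76×500 + 10.8×10⁻⁶×76×850 = 1.389 mm.
Since the ends are fixed, an axial force P builds up, equal in every segment, with P · Σ Lᵢ/(AᵢEᵢ) = δ_free.
The series flexibility is Σ Lᵢ/(AᵢEᵢ) = 500/(1325×104×10³) + 850/(2300×31×10³) = 1.555×10⁻⁵ mm/N.
Hence P = δ_free / Σ(L/AE) = 1.389/1.555×10⁻⁵ = 89.34 kN (compressive).
σ_{brass} = P / A = 89340 / 1325 = 67.43 MPa.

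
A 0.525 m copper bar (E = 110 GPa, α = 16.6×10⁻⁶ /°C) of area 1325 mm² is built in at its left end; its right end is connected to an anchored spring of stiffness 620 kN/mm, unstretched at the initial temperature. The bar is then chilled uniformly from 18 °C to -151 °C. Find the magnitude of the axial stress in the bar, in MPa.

σ ≈ 213 MPa (tensile)

The unrestrained thermal change is αΔT L = 16.6×10⁻⁶ × 169 × 525 = 1.473 mm.
With a force P in the spring, the elastic change of the bar is PL/(AE) and that of the spring is P/k; compatibility requires their sum to equal δ_free.
P [ L/(AE) + 1/k ] = δ_free → P [ 525/(1325×110×10³) + 1/(620×10³) ] = 1.473.
P = 1.473 / 5.215×10⁻⁶ = 282400 N.
σ = P/A = 282400/1325 = 213.2 MPa.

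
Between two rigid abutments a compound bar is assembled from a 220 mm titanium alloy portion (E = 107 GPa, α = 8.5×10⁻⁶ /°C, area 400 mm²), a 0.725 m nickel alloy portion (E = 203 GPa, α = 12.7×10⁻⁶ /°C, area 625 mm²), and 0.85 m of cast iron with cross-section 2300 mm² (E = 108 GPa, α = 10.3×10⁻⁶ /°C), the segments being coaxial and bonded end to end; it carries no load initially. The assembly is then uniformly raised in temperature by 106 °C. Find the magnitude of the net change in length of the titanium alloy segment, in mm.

Free thermal expansion of the whole bar: Σ αᵢΔT Lᵢ = 8.5×10⁻⁶×106×220 + 12.7×10⁻⁶×106×725 + 10.3×10⁻⁶×106×850 = 2.102 mm.
The walls prevent any net length change, so an axial force P (same in every segment) develops. Compatibility: P · Σ Lᵢ/(AᵢEᵢ) = δ_free.
Σ Lᵢ/(AᵢEᵢ) = 220/(400×107×10³) + 725/(625×203×10³) + 850/(2300×108×10³) = 1.428×10⁻⁵ mm/N.
Hence P = δ_free / Σ(L/AE) = 2.102/1.428×10⁻⁵ = 147.3 kN (compressive).
For the titanium alloy segment, free thermal change = 8.5×10⁻⁶×106×220 = 0.1982 mm and elastic change from P = 147300×220/(400×107×10³) = 0.7569 mm; these oppose, so the net change is 0.559 mm (segment shortens).

|ΔL| ≈ 0.559 mm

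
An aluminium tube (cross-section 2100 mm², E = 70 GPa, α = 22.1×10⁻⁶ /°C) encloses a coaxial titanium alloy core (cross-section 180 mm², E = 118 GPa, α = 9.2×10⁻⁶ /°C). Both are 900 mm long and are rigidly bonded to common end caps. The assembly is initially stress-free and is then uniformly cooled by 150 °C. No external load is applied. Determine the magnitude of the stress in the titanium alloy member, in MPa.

Equilibrium of a rigid end plate with no external load gives equal and opposite internal forces ±P in the two members. Since α_{aluminium} > α_{titanium alloy}, cooling drives the aluminium into tension and the titanium alloy into compression.
Compatibility of the two members (thermal + elastic change equal): (α₁ − α₂)ΔT = P·[1/(A₁E₁) + 1/(A₂E₂)].
|α₁ − α₂|·ΔT = 12.9×10⁻⁶ × 150 = 0.001935.
1/(A₁E₁) + 1/(A₂E₂) = 1/(2100×70×10³) + 1/(180×118×10³) = 5.388×10⁻⁸ N⁻¹.
So P = 0.001935 / 5.388×10⁻⁸ = 35.91 kN.
σ_{titanium alloy} = P/A₂ = 35910/180 = 199.5 MPa, compressive.

σ ≈ 200 MPa (compressive)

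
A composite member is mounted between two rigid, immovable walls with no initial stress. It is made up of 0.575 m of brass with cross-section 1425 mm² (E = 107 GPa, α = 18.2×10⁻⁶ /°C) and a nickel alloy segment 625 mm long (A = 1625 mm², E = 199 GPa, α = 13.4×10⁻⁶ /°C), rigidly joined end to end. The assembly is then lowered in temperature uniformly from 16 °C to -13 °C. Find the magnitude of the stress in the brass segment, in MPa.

σ ≈ 67.2 MPa (tensile)

With the walls removed the bar would change length by δ_free = Σ αᵢΔT Lᵢ = 18.2×10⁻⁶×29×575 + 13.4×10⁻⁶×29×625 = 0.5464 mm.
Since the ends are fixed, an axial force P builds up, equal in every segment, with P · Σ Lᵢ/(AᵢEᵢ) = δ_free.
Σ Lᵢ/(AᵢEᵢ) = 575/(1425×107×10³) + 625/(1625×199×10³) = 5.704×10⁻⁶ mm/N.
P = 0.5464 / 5.704×10⁻⁶ = 95790 N = 95.79 kN, tensile.
σ_{brass} = P / A = 95790 / 1425 = 67.22 MPa.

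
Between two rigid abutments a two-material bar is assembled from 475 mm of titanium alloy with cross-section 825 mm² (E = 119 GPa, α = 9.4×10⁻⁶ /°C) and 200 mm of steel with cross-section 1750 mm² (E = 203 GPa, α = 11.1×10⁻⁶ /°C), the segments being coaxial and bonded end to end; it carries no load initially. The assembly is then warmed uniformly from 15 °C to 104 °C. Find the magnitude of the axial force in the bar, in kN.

Free thermal expansion of the whole bar: Σ αᵢΔT Lᵢ = 9.4×10⁻⁶×89×475 + 11.1×10⁻⁶×89×200 = 0.595 mm.
The walls prevent any net length change, so an axial force P (same in every segment) develops. Compatibility: P · Σ Lᵢ/(AᵢEᵢ) = δ_free.
Σ Lᵢ/(AᵢEᵢ) = 475/(825×119×10³) + 200/(1750×203×10³) = 5.401×10⁻⁶ mm/N.
So P = 0.595 / 5.401×10⁻⁶ = 110.2 kN, compressive.

P ≈ 110 kN (compressive)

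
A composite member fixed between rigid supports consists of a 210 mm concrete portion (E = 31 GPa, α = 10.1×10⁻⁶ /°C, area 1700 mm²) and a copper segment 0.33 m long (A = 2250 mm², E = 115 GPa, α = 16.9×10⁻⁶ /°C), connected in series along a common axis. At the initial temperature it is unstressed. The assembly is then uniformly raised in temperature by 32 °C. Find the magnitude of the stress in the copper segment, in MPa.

σ ≈ 20.8 MPa (compressive)

If the supports were absent, the total length change would be Σ αᵢΔT Lᵢ = 10.1×10⁻⁶×32×210 + 16.9×10⁻⁶×32×330 = 0.2463 mm.
Since the ends are fixed, an axial force P builds up, equal in every segment, with P · Σ Lᵢ/(AᵢEᵢ) = δ_free.
Σ Lᵢ/(AᵢEᵢ) = 210/(1700×31×10³) + 330/(2250×115×10³) = 5.26×10⁻⁶ mm/N.
P = 0.2463 / 5.26×10⁻⁶ = 46830 N = 46.83 kN, compressive.
σ_{copper} = P / A = 46830 / 2250 = 20.81 MPa.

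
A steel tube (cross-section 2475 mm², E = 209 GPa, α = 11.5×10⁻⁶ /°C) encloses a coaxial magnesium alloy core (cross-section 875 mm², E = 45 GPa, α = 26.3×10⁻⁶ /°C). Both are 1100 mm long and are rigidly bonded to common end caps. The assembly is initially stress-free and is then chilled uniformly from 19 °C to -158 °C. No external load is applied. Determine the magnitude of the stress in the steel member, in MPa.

σ ≈ 38.7 MPa (compressive)

Equilibrium of a rigid end plate with no external load gives equal and opposite internal forces ±P in the two members. Since α_{magnesium alloy} > α_{steel}, cooling drives the magnesium alloy into tension and the steel into compression.
Compatibility of the two members (thermal + elastic change equal): (α₁ − α₂)ΔT = P·[1/(A₁E₁) + 1/(A₂E₂)].
|α₁ − α₂|·ΔT = 14.8×10⁻⁶ × 177 = 0.00262.
1/(A₁E₁) + 1/(A₂E₂) = 1/(2475×209×10³) + 1/(875×45×10³) = 2.733×10⁻⁸ N⁻¹.
So P = 0.00262 / 2.733×10⁻⁸ = 95.85 kN.
σ_{steel} = P/A₁ = 95850/2475 = 38.73 MPa, compressive.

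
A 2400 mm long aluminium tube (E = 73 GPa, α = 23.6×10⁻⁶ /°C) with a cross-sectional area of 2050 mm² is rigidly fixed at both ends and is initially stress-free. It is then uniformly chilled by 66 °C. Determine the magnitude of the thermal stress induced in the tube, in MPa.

σ ≈ 114 MPa (tensile)

The supports are rigid, so the total axial strain is zero. The restrained thermal strain is ε = αΔT = 23.6×10⁻⁶ × 66 = 1557.6×10⁻⁶.
Hence σ = E·αΔT = 73×10³ × 1557.6×10⁻⁶ = 113.7 MPa, tensile.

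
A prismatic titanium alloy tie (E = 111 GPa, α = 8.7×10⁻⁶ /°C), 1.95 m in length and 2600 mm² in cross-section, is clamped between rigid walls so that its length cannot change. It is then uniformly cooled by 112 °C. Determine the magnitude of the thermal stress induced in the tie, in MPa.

σ ≈ 108 MPa (tensile)

Because both ends are immovable the net strain is zero, and the suppressed thermal strain is αΔT = 8.7×10⁻⁶ × 112 = 974.4×10⁻⁶.
Hence σ = E·αΔT = 111×10³ × 974.4×10⁻⁶ = 108.2 MPa, tensile.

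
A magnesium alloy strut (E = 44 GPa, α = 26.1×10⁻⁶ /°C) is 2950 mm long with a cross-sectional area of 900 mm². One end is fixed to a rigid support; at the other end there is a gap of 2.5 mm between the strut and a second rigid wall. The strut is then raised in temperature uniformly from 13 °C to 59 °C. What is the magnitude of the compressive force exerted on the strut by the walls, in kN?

P ≈ 14 kN

Free thermal elongation = αΔT L = 26.1×10⁻⁶ × 46 × 2950 = 3.542 mm.
This exceeds the 2.5 mm gap, so the wall pushes back. The portion of expansion that must be recovered elastically is δ_free − gap = 3.542 − 2.5 = 1.042 mm.
Compatibility: PL/(AE) = 1.042 mm, so σ = P/A = E × (1.042/2950) = 15.54 MPa.
P = σA = 15.54 × 900 = 13.98 kN.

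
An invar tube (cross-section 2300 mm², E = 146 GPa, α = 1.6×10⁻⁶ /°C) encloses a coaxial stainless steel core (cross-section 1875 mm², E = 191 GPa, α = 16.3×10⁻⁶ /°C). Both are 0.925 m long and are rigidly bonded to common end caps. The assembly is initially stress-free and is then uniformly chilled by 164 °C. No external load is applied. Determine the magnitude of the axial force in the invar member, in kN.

Both members must finish at the same length. With the larger α, the stainless steel tends to over-contract; the plates restrain it, putting the stainless steel in tension and the invar in compression. With no external load the two internal forces are equal and opposite, magnitude P.
Setting the final lengths equal and cancelling L: (α₁ − α₂)ΔT = P/(A₁E₁) + P/(A₂E₂).
|α₁ − α₂|·ΔT = 14.7×10⁻⁶ × 164 = 0.002411.
1/(A₁E₁) + 1/(A₂E₂) = 1/(2300×146×10³) + 1/(1875×191×10³) = 5.77×10⁻⁹ N⁻¹.
So P = 0.002411 / 5.77×10⁻⁹ = 417.8 kN.

P ≈ 418 kN (compressive in the invar)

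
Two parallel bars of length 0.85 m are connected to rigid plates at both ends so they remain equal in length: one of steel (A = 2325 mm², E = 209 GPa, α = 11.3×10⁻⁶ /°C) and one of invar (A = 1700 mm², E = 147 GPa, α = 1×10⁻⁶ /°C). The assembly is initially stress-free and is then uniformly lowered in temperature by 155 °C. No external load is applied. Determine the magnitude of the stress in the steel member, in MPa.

σ ≈ 113 MPa (tensile)

Both members must finish at the same length. With the larger α, the steel tends to over-contract; the plates restrain it, putting the steel in tension and the invar in compression. With no external load the two internal forces are equal and opposite, magnitude P.
Compatibility of the two members (thermal + elastic change equal): (α₁ − α₂)ΔT = P·[1/(A₁E₁) + 1/(A₂E₂)].
|α₁ − α₂|·ΔT = 10.3×10⁻⁶ × 155 = 0.001597.
1/(A₁E₁) + 1/(A₂E₂) = 1/(2325×209×10³) + 1/(1700×147×10³) = 6.06×10⁻⁹ N⁻¹.
P = 0.001597 / 6.06×10⁻⁹ = 263500 N = 263.5 kN.
σ_{steel} = P/A₁ = 263500/2325 = 113.3 MPa, tensile.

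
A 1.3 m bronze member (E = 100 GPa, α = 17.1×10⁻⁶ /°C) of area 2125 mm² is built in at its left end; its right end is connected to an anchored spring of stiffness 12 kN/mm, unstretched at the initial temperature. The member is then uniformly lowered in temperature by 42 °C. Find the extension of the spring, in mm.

Free thermal contraction: δ_free = αΔT L = 17.1×10⁻⁶ × 42 × 1300 = 0.9337 mm.
With a force P in the spring, the elastic change of the member is PL/(AE) and that of the spring is P/k; compatibility requires their sum to equal δ_free.
So P = δ_free / [L/(AE) + 1/k] = 0.9337 / [ 1300/(2125×100×10³) + 1/(12×10³) ].
P = 0.9337 / 8.945×10⁻⁵ = 10440 N.
Spring extension = P/k = 10440/(12×10³) = 0.8698 mm.

δ ≈ 0.87 mm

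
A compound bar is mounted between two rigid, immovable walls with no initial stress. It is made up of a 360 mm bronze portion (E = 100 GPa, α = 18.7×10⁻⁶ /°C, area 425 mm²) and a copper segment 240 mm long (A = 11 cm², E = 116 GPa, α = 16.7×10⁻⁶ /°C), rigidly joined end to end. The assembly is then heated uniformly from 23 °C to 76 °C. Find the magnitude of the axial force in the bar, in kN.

P ≈ 55 kN (compressive)

Free thermal expansion of the whole bar: Σ αᵢΔT Lᵢ = 18.7×10⁻⁶×53×360 + 16.7×10⁻⁶×53×240 = 0.5692 mm.
The rigid supports impose zero overall length change; the single axial force P common to all segments must satisfy P Σ Lᵢ/(AᵢEᵢ) = δ_free.
The series flexibility is Σ Lᵢ/(AᵢEᵢ) = 360/(425×100×10³) + 240/(1100×116×10³) = 1.035×10⁻⁵ mm/N.
So P = 0.5692 / 1.035×10⁻⁵ = 54.99 kN, compressive.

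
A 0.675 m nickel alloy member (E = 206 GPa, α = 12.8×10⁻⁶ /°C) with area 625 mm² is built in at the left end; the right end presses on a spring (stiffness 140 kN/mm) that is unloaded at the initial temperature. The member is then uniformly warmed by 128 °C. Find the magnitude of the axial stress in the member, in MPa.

Free thermal expansion: δ_free = αΔT L = 12.8×10⁻⁶ × 128 × 675 = 1.106 mm.
With a force P in the spring, the elastic change of the member is PL/(AE) and that of the spring is P/k; compatibility requires their sum to equal δ_free.
So P = δ_free / [L/(AE) + 1/k] = 1.106 / [ 675/(625×206×10³) + 1/(140×10³) ].
P = 1.106 / 1.239×10⁻⁵ = 89290 N.
σ = P/A = 89290/625 = 142.9 MPa.

σ ≈ 143 MPa (compressive)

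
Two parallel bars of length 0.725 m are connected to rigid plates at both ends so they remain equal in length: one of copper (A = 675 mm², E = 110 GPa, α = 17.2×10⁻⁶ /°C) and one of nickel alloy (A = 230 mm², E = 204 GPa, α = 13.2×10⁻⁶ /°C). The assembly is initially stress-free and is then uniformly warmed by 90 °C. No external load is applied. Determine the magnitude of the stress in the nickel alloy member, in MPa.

Both members must finish at the same length. With the larger α, the copper tends to over-expand; the plates restrain it, putting the copper in compression and the nickel alloy in tension. With no external load the two internal forces are equal and opposite, magnitude P.
Setting the final lengths equal and cancelling L: (α₁ − α₂)ΔT = P/(A₁E₁) + P/(A₂E₂).
|α₁ − α₂|·ΔT = 4×10⁻⁶ × 90 = 0.00036.
1/(A₁E₁) + 1/(A₂E₂) = 1/(675×110×10³) + 1/(230×204×10³) = 3.478×10⁻⁸ N⁻¹.
P = 0.00036 / 3.478×10⁻⁸ = 10350 N = 10.35 kN.
σ_{nickel alloy} = P/A₂ = 10350/230 = 45 MPa, tensile.

σ ≈ 45 MPa (tensile)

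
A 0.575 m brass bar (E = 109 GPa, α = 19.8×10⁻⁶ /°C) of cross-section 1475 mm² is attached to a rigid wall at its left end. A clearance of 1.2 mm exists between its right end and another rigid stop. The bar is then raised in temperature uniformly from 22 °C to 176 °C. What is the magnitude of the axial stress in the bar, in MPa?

If the wall were absent the bar would grow by αΔT L = 19.8×10⁻⁶ × 154 × 575 = 1.753 mm.
After closing the 1.2 mm clearance, 1.753 − 1.2 = 0.5533 mm of expansion remains to be suppressed by the wall.
So σ = E(δ_free − g)/L = 109×10³ × 0.5533/575 = 104.9 MPa.

σ ≈ 105 MPa (compressive)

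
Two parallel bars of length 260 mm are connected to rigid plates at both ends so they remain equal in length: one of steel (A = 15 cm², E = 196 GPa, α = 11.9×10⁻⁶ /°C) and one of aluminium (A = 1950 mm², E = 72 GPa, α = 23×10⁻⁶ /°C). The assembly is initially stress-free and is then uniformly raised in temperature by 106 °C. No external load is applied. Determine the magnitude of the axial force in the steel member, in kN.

P ≈ 112 kN (tensile in the steel)

Both members must finish at the same length. With the larger α, the aluminium tends to over-expand; the plates restrain it, putting the aluminium in compression and the steel in tension. With no external load the two internal forces are equal and opposite, magnitude P.
Compatibility of the two members (thermal + elastic change equal): (α₁ − α₂)ΔT = P·[1/(A₁E₁) + 1/(A₂E₂)].
|α₁ − α₂|·ΔT = 11.1×10⁻⁶ × 106 = 0.001177.
1/(A₁E₁) + 1/(A₂E₂) = 1/(1500×196×10³) + 1/(1950×72×10³) = 1.052×10⁻⁸ N⁻¹.
P = 0.001177 / 1.052×10⁻⁸ = 111800 N = 111.8 kN.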